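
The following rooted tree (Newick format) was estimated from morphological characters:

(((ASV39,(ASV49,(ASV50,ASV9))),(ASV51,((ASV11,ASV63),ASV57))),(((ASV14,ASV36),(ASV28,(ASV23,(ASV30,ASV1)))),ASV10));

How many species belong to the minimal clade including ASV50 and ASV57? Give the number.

8

The MRCA of ASV50 and ASV57 is the node subtending ((ASV39,(ASV49,(ASV50,ASV9))),(ASV51,((ASV11,ASV63),ASV57))).
That clade contains 8 terminal taxa: ASV11, ASV39, ASV49, ASV50, ASV51, ASV57, ASV63, ASV9.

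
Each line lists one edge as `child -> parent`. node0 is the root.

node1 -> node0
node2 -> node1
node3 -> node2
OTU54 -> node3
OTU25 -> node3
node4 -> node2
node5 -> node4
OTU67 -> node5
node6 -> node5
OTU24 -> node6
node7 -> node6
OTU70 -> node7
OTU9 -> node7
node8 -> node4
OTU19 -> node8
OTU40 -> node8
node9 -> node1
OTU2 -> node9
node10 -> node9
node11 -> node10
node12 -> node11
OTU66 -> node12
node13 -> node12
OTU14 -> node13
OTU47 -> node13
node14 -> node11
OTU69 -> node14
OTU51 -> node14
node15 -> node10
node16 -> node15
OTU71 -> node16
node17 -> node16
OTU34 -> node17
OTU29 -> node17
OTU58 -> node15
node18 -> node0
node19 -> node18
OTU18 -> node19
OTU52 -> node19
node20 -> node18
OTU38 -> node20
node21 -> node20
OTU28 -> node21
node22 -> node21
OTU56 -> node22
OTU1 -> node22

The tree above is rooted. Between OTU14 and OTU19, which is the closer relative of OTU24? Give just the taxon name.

OTU19

The MRCA of OTU24 and OTU19 subtends ((OTU67,(OTU24,(OTU70,OTU9))),(OTU19,OTU40)) (6 taxa).
The MRCA of OTU24 and OTU14 subtends (((OTU54,OTU25),((OTU67,(OTU24,(OTU70,OTU9))),(OTU19,OTU40))),(OTU2,(((OTU66,(OTU14,OTU47)),(OTU69,OTU51)),((OTU71,(OTU34,OTU29)),OTU58)))) (18 taxa).
The first is nested inside the second, so OTU24 shares a more recent common ancestor with OTU19.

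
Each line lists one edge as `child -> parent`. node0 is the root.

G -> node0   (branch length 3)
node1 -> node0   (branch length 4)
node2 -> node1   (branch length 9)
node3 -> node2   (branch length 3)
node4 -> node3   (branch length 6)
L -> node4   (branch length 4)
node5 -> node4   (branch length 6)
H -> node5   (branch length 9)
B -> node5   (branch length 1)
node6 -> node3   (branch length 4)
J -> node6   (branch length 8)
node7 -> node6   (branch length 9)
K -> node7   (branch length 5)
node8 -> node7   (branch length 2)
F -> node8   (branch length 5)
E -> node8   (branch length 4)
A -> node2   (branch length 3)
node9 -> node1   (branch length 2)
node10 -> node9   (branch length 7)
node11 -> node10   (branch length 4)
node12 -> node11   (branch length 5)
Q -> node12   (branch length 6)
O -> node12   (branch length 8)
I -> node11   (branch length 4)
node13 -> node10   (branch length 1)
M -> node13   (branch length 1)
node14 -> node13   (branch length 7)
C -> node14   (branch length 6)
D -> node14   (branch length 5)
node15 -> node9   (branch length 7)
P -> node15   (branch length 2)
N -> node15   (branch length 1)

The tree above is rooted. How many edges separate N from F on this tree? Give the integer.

The MRCA of N and F is the node subtending ((((L,(H,B)),(J,(K,(F,E)))),A),((((Q,O),I),(M,(C,D))),(P,N))).
From N up to that node: 3 branches. From F up to the same node: 6 branches. Total: 3 + 6 = 9.

9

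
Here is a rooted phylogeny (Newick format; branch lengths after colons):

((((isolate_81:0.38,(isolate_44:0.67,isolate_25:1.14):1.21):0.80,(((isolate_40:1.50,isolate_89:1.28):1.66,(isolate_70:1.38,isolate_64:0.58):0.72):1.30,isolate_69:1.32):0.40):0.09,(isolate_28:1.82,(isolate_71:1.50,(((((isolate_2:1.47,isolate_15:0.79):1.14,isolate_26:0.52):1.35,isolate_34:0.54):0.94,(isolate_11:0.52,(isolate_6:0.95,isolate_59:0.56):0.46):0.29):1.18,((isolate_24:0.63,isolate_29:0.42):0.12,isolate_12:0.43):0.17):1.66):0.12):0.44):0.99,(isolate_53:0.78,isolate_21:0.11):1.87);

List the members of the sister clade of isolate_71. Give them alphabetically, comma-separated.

isolate_11, isolate_12, isolate_15, isolate_2, isolate_24, isolate_26, isolate_29, isolate_34, isolate_59, isolate_6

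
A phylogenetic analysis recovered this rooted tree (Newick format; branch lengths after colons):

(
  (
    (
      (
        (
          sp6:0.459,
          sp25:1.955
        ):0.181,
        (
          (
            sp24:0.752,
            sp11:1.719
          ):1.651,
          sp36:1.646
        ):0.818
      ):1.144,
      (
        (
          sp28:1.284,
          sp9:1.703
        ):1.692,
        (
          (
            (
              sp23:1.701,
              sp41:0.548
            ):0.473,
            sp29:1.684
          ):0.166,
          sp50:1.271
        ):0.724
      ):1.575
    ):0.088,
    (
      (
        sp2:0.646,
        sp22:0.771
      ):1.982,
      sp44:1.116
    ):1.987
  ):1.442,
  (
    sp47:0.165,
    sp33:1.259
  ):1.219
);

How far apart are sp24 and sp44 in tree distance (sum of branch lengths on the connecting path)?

7.556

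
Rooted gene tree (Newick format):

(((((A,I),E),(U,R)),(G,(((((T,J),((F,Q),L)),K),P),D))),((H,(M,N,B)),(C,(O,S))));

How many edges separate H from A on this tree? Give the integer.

8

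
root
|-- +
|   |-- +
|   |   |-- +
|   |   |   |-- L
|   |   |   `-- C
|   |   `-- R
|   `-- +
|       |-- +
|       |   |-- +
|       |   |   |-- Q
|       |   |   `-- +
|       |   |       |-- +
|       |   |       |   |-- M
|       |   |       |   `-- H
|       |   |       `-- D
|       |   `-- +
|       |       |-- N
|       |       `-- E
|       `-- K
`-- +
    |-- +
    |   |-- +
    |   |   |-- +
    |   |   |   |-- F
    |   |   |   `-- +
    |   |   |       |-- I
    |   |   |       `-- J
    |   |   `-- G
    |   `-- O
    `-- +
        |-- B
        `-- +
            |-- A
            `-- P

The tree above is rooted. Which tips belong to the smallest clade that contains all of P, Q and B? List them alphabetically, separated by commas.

A, B, C, D, E, F, G, H, I, J, K, L, M, N, O, P, Q, R

Tracing P: it sits inside (A,P).
Tracing Q: it sits inside (Q,((M,H),D)).
Tracing B: it sits inside (B,(A,P)).
The smallest clade enclosing all 3 is the whole tree (their MRCA is the root), so the answer is all 18 tips in alphabetical order.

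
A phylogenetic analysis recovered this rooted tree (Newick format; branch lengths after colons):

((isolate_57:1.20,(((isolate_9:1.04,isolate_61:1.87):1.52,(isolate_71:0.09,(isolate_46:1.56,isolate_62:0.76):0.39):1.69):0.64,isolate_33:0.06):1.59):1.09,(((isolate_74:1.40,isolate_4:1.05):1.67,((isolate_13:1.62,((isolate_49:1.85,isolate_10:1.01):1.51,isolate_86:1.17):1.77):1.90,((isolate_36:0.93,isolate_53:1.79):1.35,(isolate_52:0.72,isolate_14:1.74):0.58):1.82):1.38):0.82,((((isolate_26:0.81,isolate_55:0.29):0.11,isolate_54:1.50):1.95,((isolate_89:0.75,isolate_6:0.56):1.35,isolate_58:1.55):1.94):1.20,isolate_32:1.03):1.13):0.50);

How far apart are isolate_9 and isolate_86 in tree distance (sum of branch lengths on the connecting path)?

13.42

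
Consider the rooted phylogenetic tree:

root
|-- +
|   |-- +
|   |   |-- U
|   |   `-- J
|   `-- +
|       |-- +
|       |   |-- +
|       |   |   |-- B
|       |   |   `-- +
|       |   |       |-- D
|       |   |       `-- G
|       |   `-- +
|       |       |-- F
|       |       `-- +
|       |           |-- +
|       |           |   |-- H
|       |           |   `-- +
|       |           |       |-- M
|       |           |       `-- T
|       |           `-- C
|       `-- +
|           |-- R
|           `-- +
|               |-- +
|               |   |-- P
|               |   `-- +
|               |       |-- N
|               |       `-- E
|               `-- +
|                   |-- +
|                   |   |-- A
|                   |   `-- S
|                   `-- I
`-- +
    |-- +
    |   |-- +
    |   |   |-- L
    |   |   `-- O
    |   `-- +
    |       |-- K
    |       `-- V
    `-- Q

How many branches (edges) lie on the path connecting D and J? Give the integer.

7

The MRCA of D and J is the node subtending ((U,J),(((B,(D,G)),(F,((H,(M,T)),C))),(R,((P,(N,E)),((A,S),I))))).
From D up to that node: 5 branches. From J up to the same node: 2 branches. Total: 5 + 2 = 7.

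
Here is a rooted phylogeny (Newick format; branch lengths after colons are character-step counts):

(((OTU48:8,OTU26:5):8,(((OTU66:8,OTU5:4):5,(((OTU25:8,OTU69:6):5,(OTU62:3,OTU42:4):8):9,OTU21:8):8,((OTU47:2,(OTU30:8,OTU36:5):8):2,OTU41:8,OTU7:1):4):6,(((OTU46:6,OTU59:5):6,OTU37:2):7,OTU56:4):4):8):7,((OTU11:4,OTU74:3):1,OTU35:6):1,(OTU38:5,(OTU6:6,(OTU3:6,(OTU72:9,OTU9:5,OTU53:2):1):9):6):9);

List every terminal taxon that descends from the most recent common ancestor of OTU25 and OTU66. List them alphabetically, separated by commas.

OTU21, OTU25, OTU30, OTU36, OTU41, OTU42, OTU47, OTU5, OTU62, OTU66, OTU69, OTU7

Tracing OTU25: it sits inside (OTU25,OTU69).
Tracing OTU66: it sits inside (OTU66,OTU5).
The smallest clade enclosing both is ((OTU66,OTU5),(((OTU25,OTU69),(OTU62,OTU42)),OTU21),((OTU47,(OTU30,OTU36)),OTU41,OTU7)); the answer is its 12 terminal taxa in alphabetical order.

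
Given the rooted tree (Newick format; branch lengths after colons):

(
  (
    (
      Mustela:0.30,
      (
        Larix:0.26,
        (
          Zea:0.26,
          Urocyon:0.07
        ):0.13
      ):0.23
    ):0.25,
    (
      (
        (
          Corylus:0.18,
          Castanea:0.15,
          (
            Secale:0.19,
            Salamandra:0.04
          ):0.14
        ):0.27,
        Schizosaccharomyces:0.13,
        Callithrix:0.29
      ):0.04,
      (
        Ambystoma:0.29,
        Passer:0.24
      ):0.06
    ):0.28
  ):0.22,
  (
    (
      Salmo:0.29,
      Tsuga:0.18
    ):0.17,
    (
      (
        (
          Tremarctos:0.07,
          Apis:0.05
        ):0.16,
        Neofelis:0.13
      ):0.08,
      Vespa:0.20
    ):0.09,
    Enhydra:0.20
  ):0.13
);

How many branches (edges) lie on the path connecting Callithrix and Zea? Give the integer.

7

The MRCA of Callithrix and Zea is the node subtending ((Mustela,(Larix,(Zea,Urocyon))),(((Corylus,Castanea,(Secale,Salamandra)),Schizosaccharomyces,Callithrix),(Ambystoma,Passer))).
From Callithrix up to that node: 3 branches. From Zea up to the same node: 4 branches. Total: 3 + 4 = 7.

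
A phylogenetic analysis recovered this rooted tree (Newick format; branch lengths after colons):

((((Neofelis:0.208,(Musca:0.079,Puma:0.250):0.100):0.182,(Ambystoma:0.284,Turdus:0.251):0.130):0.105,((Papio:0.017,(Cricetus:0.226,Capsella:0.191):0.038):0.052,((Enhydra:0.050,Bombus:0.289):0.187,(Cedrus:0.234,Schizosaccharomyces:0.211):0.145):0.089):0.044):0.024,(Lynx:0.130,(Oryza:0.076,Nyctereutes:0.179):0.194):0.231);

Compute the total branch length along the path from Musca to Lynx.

0.851

The path runs Musca → … → MRCA → … → Lynx; the MRCA is the root of the tree.
Branch lengths along that path: 0.079 + 0.100 + 0.182 + 0.105 + 0.024 + 0.231 + 0.130 = 0.851.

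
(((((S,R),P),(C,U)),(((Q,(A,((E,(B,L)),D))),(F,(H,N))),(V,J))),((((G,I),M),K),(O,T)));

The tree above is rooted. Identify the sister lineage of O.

T

O attaches to the tree at the node subtending (O,T).
The other lineage descending from that same node — the sister group — is the single tip T.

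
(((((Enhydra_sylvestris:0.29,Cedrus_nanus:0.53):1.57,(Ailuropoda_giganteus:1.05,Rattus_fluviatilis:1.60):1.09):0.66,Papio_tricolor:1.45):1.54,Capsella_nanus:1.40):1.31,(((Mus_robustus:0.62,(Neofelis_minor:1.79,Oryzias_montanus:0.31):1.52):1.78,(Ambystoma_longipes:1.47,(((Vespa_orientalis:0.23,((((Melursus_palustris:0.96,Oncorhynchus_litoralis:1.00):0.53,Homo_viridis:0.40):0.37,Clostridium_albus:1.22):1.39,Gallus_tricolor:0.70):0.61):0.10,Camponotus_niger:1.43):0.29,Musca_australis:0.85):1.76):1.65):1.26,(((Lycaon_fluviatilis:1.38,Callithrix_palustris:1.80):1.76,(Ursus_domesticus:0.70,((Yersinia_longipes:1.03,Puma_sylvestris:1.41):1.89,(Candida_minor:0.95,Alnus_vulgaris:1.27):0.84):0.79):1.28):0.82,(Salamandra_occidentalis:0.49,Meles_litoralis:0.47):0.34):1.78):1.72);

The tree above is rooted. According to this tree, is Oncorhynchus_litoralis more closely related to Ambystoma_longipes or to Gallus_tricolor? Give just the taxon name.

The MRCA of Oncorhynchus_litoralis and Gallus_tricolor subtends ((((Melursus_palustris,Oncorhynchus_litoralis),Homo_viridis),Clostridium_albus),Gallus_tricolor) (5 taxa).
The MRCA of Oncorhynchus_litoralis and Ambystoma_longipes subtends (Ambystoma_longipes,(((Vespa_orientalis,((((Melursus_palustris,Oncorhynchus_litoralis),Homo_viridis),Clostridium_albus),Gallus_tricolor)),Camponotus_niger),Musca_australis)) (9 taxa).
The first is nested inside the second, so Oncorhynchus_litoralis shares a more recent common ancestor with Gallus_tricolor.

Gallus_tricolor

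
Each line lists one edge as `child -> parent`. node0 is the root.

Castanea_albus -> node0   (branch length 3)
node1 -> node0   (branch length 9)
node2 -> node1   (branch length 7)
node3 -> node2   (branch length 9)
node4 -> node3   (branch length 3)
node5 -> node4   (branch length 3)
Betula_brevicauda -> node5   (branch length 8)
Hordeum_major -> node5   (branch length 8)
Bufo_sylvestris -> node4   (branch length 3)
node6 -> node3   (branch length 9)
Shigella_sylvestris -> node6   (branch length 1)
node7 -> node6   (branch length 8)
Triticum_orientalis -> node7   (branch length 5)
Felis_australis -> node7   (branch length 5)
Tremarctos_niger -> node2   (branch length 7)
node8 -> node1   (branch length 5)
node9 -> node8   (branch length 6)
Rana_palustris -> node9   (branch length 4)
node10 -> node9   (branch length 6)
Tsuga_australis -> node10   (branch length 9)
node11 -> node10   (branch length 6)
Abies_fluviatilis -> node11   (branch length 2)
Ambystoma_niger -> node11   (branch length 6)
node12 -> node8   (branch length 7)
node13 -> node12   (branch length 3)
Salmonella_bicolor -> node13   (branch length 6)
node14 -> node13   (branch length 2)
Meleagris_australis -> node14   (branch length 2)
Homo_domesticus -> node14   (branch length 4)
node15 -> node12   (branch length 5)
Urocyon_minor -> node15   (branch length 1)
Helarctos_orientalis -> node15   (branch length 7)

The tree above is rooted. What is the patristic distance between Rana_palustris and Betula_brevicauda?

The path runs Rana_palustris → … → MRCA → … → Betula_brevicauda; the MRCA is the node subtending (((((Betula_brevicauda,Hordeum_major),Bufo_sylvestris),(Shigella_sylvestris,(Triticum_orientalis,Felis_australis))),Tremarctos_niger),((Rana_palustris,(Tsuga_australis,(Abies_fluviatilis,Ambystoma_niger))),((Salmonella_bicolor,(Meleagris_australis,Homo_domesticus)),(Urocyon_minor,Helarctos_orientalis)))).
Branch lengths along that path: 4 + 6 + 5 + 7 + 9 + 3 + 3 + 8 = 45.

45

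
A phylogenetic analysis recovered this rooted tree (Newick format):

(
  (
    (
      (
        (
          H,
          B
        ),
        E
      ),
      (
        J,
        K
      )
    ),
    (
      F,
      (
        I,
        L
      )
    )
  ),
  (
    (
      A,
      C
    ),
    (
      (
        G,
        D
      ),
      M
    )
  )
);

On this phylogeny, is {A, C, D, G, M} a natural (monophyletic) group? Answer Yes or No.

The most recent common ancestor of these taxa subtends ((A,C),((G,D),M)).
That clade has exactly 5 tips — every listed taxon and nothing else — so the group is monophyletic.

Yes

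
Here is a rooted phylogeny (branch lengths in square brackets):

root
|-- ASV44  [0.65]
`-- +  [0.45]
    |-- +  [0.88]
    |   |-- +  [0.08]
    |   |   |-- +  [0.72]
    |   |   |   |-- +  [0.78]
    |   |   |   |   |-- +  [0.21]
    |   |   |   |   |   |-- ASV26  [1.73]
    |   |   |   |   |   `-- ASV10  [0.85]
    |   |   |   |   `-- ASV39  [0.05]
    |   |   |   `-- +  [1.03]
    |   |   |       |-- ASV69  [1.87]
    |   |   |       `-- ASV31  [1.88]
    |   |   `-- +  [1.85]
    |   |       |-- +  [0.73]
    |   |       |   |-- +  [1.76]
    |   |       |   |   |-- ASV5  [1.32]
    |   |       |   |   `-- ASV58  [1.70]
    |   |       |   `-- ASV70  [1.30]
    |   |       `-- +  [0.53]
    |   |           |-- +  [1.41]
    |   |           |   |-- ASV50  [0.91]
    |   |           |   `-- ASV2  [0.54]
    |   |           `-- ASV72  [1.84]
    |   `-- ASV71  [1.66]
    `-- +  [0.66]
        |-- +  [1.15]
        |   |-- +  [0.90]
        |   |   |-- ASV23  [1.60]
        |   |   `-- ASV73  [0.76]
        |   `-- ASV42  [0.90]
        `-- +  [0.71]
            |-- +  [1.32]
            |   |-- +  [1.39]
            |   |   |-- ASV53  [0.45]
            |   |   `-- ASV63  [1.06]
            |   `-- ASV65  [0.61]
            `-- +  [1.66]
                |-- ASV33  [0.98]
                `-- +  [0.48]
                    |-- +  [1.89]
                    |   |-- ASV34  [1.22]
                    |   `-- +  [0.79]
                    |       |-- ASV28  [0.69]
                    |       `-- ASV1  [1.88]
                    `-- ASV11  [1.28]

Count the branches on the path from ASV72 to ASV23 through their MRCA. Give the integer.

9

The MRCA of ASV72 and ASV23 is the node subtending ((((((ASV26,ASV10),ASV39),(ASV69,ASV31)),(((ASV5,ASV58),ASV70),((ASV50,ASV2),ASV72))),ASV71),(((ASV23,ASV73),ASV42),(((ASV53,ASV63),ASV65),(ASV33,((ASV34,(ASV28,ASV1)),ASV11))))).
From ASV72 up to that node: 5 branches. From ASV23 up to the same node: 4 branches. Total: 5 + 4 = 9.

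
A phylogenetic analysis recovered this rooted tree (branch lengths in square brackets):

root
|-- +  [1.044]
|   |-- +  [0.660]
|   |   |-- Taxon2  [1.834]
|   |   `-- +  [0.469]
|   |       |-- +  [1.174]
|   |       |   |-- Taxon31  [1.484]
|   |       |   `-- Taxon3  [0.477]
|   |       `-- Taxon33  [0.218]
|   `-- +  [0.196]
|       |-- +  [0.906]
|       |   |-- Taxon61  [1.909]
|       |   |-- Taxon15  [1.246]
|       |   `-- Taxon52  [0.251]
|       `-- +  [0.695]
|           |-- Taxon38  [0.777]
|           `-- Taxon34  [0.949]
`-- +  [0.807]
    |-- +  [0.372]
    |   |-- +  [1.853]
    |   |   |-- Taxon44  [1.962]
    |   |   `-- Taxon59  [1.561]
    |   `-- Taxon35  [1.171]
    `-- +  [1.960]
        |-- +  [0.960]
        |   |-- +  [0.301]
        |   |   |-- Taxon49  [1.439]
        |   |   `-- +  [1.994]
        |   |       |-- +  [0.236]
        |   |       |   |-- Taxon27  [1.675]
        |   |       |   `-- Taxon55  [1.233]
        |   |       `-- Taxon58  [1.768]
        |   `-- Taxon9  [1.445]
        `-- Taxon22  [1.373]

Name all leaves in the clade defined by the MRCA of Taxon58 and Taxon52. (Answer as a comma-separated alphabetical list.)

Taxon15, Taxon2, Taxon22, Taxon27, Taxon3, Taxon31, Taxon33, Taxon34, Taxon35, Taxon38, Taxon44, Taxon49, Taxon52, Taxon55, Taxon58, Taxon59, Taxon61, Taxon9

Tracing Taxon58: it sits inside ((Taxon27,Taxon55),Taxon58).
Tracing Taxon52: it sits inside (Taxon61,Taxon15,Taxon52).
The smallest clade enclosing both is the whole tree (their MRCA is the root), so the answer is all 18 tips in alphabetical order.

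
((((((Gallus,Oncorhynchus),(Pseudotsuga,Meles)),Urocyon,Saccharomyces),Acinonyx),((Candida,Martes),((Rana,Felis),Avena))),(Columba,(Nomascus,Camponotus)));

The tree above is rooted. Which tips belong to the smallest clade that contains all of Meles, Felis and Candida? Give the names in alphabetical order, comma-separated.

Tracing Meles: it sits inside (Pseudotsuga,Meles).
Tracing Felis: it sits inside (Rana,Felis).
Tracing Candida: it sits inside (Candida,Martes).
The smallest clade enclosing all 3 is (((((Gallus,Oncorhynchus),(Pseudotsuga,Meles)),Urocyon,Saccharomyces),Acinonyx),((Candida,Martes),((Rana,Felis),Avena))); the answer is its 12 terminal taxa in alphabetical order.

Acinonyx, Avena, Candida, Felis, Gallus, Martes, Meles, Oncorhynchus, Pseudotsuga, Rana, Saccharomyces, Urocyon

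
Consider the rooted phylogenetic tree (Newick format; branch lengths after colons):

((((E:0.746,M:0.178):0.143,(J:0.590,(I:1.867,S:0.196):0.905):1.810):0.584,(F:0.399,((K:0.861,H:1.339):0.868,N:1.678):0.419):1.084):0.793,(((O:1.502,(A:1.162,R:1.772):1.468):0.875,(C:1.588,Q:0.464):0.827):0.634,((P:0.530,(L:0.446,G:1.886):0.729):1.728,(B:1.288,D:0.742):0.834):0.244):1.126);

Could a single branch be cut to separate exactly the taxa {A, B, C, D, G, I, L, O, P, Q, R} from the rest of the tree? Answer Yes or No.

No

The MRCA of the listed taxa is the root, so the smallest clade containing them is the whole tree.
That clade also contains E, F, H, J, K, M, N, S, which are not in the proposed group, so the group is not monophyletic.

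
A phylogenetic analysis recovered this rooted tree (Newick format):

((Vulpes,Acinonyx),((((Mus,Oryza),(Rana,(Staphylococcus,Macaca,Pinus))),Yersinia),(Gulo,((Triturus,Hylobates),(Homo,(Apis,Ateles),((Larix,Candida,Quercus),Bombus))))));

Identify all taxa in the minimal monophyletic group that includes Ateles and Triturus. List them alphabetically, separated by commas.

Apis, Ateles, Bombus, Candida, Homo, Hylobates, Larix, Quercus, Triturus

Tracing Ateles: it sits inside (Apis,Ateles).
Tracing Triturus: it sits inside (Triturus,Hylobates).
The smallest clade enclosing both is ((Triturus,Hylobates),(Homo,(Apis,Ateles),((Larix,Candida,Quercus),Bombus))); the answer is its 9 terminal taxa in alphabetical order.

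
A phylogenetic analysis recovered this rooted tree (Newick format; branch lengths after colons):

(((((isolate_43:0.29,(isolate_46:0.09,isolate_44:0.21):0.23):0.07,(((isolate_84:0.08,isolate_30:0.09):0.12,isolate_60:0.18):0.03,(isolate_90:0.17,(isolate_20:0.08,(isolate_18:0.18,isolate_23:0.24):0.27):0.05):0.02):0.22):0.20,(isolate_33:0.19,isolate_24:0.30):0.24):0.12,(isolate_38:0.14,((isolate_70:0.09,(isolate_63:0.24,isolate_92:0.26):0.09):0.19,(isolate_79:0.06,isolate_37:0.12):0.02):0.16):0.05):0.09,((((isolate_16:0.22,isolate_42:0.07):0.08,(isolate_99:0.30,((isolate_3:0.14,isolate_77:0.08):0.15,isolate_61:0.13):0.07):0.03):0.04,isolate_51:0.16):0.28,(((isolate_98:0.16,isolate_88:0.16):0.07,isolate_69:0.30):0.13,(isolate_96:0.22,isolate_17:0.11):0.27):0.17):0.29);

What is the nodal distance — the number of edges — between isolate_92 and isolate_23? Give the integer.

The MRCA of isolate_92 and isolate_23 is the node subtending ((((isolate_43,(isolate_46,isolate_44)),(((isolate_84,isolate_30),isolate_60),(isolate_90,(isolate_20,(isolate_18,isolate_23))))),(isolate_33,isolate_24)),(isolate_38,((isolate_70,(isolate_63,isolate_92)),(isolate_79,isolate_37)))).
From isolate_92 up to that node: 5 branches. From isolate_23 up to the same node: 7 branches. Total: 5 + 7 = 12.

12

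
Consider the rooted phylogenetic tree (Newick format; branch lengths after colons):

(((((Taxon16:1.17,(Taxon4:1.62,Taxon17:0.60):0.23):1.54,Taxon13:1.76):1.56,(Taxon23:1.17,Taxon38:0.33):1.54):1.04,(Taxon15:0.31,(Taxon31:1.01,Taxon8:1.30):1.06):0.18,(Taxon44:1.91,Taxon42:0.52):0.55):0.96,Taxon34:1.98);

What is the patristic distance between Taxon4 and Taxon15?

6.48

The path runs Taxon4 → … → MRCA → … → Taxon15; the MRCA is the node subtending ((((Taxon16,(Taxon4,Taxon17)),Taxon13),(Taxon23,Taxon38)),(Taxon15,(Taxon31,Taxon8)),(Taxon44,Taxon42)).
Branch lengths along that path: 1.62 + 0.23 + 1.54 + 1.56 + 1.04 + 0.18 + 0.31 = 6.48.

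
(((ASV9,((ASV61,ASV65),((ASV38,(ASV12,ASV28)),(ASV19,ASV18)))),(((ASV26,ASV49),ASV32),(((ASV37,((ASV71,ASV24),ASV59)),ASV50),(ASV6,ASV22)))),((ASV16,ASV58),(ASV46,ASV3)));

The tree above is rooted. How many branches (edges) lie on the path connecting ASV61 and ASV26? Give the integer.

The MRCA of ASV61 and ASV26 is the node subtending ((ASV9,((ASV61,ASV65),((ASV38,(ASV12,ASV28)),(ASV19,ASV18)))),(((ASV26,ASV49),ASV32),(((ASV37,((ASV71,ASV24),ASV59)),ASV50),(ASV6,ASV22)))).
From ASV61 up to that node: 4 branches. From ASV26 up to the same node: 4 branches. Total: 4 + 4 = 8.

8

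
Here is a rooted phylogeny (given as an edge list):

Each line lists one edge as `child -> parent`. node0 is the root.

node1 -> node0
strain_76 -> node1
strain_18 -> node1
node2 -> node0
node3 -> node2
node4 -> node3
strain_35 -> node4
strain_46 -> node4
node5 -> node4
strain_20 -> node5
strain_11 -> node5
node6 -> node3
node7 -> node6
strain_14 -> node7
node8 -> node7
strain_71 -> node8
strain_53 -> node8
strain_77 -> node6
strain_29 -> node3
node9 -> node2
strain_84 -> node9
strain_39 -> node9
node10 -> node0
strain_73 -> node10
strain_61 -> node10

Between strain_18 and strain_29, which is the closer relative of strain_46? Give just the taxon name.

strain_29

The MRCA of strain_46 and strain_29 subtends ((strain_35,strain_46,(strain_20,strain_11)),((strain_14,(strain_71,strain_53)),strain_77),strain_29) (9 taxa).
The MRCA of strain_46 and strain_18 is the root, subtending the entire tree (15 taxa).
The first is nested inside the second, so strain_46 shares a more recent common ancestor with strain_29.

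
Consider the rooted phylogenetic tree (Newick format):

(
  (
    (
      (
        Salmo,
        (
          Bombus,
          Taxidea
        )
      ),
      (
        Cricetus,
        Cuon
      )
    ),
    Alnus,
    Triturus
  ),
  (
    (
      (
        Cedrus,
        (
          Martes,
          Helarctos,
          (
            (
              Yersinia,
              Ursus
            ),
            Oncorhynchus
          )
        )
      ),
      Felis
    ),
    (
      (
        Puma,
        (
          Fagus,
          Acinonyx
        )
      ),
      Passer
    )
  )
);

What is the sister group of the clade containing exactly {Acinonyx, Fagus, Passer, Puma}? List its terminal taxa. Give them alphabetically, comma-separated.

Cedrus, Felis, Helarctos, Martes, Oncorhynchus, Ursus, Yersinia

The clade containing exactly {Acinonyx, Fagus, Passer, Puma} attaches to the tree at the node subtending (((Cedrus,(Martes,Helarctos,((Yersinia,Ursus),Oncorhynchus))),Felis),((Puma,(Fagus,Acinonyx)),Passer)).
The other lineage descending from that same node — the sister group — is ((Cedrus,(Martes,Helarctos,((Yersinia,Ursus),Oncorhynchus))),Felis); its 7 tips in alphabetical order are the answer.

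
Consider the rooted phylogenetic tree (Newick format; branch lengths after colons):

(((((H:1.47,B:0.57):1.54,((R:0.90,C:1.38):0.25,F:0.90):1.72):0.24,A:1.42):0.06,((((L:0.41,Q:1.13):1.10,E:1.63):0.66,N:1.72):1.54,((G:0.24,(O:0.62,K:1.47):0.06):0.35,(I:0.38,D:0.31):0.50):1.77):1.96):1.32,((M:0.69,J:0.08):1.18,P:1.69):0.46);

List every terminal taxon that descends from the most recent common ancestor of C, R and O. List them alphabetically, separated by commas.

A, B, C, D, E, F, G, H, I, K, L, N, O, Q, R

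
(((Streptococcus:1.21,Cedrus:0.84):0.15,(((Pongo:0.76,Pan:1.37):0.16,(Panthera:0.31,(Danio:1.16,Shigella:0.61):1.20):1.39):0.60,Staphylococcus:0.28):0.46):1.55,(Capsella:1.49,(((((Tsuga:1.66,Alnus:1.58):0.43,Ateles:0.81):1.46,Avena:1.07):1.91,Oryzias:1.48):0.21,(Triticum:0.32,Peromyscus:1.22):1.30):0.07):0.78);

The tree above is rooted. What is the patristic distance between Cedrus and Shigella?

5.25

The path runs Cedrus → … → MRCA → … → Shigella; the MRCA is the node subtending ((Streptococcus,Cedrus),(((Pongo,Pan),(Panthera,(Danio,Shigella))),Staphylococcus)).
Branch lengths along that path: 0.84 + 0.15 + 0.46 + 0.60 + 1.39 + 1.20 + 0.61 = 5.25.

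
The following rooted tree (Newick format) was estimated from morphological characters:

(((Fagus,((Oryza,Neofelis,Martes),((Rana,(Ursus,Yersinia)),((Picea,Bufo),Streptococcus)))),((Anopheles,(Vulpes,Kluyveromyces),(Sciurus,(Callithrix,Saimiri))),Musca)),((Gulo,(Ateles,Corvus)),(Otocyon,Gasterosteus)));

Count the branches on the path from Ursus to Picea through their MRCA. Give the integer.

6

The MRCA of Ursus and Picea is the node subtending ((Rana,(Ursus,Yersinia)),((Picea,Bufo),Streptococcus)).
From Ursus up to that node: 3 branches. From Picea up to the same node: 3 branches. Total: 3 + 3 = 6.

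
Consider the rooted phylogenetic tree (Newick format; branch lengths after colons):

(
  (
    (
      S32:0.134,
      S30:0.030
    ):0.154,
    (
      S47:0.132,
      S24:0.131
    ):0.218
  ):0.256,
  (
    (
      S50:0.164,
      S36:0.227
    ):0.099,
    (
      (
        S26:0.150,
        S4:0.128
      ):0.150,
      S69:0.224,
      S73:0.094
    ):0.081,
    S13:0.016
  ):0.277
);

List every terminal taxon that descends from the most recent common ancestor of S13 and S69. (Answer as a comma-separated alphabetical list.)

Tracing S13: it sits inside ((S50,S36),((S26,S4),S69,S73),S13).
Tracing S69: it sits inside ((S26,S4),S69,S73).
The smallest clade enclosing both is ((S50,S36),((S26,S4),S69,S73),S13); the answer is its 7 terminal taxa in alphabetical order.

S13, S26, S36, S4, S50, S69, S73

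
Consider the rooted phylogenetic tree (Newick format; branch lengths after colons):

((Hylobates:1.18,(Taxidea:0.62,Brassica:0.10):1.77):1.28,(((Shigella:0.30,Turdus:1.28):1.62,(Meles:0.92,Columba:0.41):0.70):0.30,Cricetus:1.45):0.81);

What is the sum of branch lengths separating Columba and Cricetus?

The path runs Columba → … → MRCA → … → Cricetus; the MRCA is the node subtending (((Shigella,Turdus),(Meles,Columba)),Cricetus).
Branch lengths along that path: 0.41 + 0.70 + 0.30 + 1.45 = 2.86.

2.86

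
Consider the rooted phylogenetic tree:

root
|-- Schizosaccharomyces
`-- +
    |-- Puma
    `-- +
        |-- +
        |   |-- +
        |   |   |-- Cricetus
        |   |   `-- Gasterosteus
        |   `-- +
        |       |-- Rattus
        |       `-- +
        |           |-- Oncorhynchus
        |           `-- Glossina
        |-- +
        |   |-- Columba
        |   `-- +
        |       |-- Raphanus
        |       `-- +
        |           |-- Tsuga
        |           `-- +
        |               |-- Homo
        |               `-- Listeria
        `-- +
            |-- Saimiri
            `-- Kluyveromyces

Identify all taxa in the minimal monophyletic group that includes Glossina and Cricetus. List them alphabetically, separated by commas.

Cricetus, Gasterosteus, Glossina, Oncorhynchus, Rattus

Tracing Glossina: it sits inside (Oncorhynchus,Glossina).
Tracing Cricetus: it sits inside (Cricetus,Gasterosteus).
The smallest clade enclosing both is ((Cricetus,Gasterosteus),(Rattus,(Oncorhynchus,Glossina))); the answer is its 5 terminal taxa in alphabetical order.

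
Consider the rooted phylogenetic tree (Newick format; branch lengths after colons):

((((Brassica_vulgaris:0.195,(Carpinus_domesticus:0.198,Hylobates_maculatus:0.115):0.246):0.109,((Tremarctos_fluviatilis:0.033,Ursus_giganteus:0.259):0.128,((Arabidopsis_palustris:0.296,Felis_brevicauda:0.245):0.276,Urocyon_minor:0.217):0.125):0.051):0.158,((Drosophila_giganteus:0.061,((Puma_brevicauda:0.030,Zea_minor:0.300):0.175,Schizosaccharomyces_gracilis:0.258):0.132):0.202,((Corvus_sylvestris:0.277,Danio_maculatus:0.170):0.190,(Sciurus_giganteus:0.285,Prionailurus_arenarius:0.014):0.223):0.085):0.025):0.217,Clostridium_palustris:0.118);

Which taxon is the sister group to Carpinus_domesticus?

Carpinus_domesticus attaches to the tree at the node subtending (Carpinus_domesticus,Hylobates_maculatus).
The other lineage descending from that same node — the sister group — is the single tip Hylobates_maculatus.

Hylobates_maculatus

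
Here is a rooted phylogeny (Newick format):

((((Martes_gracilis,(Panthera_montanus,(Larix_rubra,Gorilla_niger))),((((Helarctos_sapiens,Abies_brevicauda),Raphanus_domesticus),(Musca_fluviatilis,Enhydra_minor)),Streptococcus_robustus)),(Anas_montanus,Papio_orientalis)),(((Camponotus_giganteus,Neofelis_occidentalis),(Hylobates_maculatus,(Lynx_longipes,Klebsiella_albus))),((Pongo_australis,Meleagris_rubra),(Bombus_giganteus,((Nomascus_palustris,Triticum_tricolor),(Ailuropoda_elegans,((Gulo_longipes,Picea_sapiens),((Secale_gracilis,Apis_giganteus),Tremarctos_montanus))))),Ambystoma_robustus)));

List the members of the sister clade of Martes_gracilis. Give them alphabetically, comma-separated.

Gorilla_niger, Larix_rubra, Panthera_montanus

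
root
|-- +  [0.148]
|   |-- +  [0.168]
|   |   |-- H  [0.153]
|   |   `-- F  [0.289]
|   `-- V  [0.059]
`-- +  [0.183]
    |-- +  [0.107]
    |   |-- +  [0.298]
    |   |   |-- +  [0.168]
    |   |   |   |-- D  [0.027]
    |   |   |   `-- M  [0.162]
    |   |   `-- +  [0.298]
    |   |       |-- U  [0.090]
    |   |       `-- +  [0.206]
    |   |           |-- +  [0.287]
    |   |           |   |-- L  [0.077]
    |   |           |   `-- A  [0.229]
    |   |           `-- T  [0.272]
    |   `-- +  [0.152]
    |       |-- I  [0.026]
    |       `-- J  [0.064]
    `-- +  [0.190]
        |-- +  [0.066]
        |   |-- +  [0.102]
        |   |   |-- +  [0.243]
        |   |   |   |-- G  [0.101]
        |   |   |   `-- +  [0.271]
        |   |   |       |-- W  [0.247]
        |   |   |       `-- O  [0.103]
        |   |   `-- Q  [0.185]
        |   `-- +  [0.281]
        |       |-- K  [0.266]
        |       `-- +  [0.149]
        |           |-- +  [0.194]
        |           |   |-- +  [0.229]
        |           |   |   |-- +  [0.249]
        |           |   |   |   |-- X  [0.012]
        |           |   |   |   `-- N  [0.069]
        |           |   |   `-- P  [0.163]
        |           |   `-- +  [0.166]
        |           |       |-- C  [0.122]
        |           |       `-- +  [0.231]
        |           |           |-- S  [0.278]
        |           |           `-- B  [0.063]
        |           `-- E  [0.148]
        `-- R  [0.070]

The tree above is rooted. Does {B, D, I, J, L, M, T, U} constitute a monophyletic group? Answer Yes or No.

The MRCA of the listed taxa subtends ((((D,M),(U,((L,A),T))),(I,J)),((((G,(W,O)),Q),(K,((((X,N),P),(C,(S,B))),E))),R)).
That clade also contains A, C, E, G, K, N, O, P, Q, R, S, W, X, which are not in the proposed group, so the group is not monophyletic.

No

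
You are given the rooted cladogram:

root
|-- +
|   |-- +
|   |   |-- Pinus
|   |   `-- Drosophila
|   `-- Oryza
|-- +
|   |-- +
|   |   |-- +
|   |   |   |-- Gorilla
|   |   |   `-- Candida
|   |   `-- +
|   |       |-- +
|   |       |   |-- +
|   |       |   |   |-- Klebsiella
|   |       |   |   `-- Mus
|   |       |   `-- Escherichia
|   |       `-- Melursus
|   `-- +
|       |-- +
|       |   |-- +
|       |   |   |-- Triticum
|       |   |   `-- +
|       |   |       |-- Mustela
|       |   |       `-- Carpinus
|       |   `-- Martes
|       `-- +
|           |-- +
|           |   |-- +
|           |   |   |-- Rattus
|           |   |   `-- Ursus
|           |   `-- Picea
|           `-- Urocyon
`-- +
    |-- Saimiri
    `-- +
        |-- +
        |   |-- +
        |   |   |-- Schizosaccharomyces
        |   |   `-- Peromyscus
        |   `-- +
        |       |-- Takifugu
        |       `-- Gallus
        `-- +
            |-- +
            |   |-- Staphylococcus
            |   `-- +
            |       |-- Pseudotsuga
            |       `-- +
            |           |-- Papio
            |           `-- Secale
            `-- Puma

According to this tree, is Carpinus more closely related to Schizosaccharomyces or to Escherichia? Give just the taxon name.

Escherichia

The MRCA of Carpinus and Escherichia subtends (((Gorilla,Candida),(((Klebsiella,Mus),Escherichia),Melursus)),(((Triticum,(Mustela,Carpinus)),Martes),(((Rattus,Ursus),Picea),Urocyon))) (14 taxa).
The MRCA of Carpinus and Schizosaccharomyces is the root, subtending the entire tree (27 taxa).
The first is nested inside the second, so Carpinus shares a more recent common ancestor with Escherichia.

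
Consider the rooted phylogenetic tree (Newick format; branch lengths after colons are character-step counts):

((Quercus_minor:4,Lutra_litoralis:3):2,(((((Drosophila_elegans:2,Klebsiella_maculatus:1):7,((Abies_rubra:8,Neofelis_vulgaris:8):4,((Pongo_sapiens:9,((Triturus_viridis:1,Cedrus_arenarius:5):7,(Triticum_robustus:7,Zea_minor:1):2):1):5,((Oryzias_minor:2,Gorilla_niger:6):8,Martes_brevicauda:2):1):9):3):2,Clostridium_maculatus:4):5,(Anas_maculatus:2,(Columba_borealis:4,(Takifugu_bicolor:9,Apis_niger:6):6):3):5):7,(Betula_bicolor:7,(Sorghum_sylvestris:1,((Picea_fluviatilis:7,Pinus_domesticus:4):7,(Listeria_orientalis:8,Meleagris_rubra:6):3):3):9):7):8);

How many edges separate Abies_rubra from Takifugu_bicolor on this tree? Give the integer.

The MRCA of Abies_rubra and Takifugu_bicolor is the node subtending ((((Drosophila_elegans,Klebsiella_maculatus),((Abies_rubra,Neofelis_vulgaris),((Pongo_sapiens,((Triturus_viridis,Cedrus_arenarius),(Triticum_robustus,Zea_minor))),((Oryzias_minor,Gorilla_niger),Martes_brevicauda)))),Clostridium_maculatus),(Anas_maculatus,(Columba_borealis,(Takifugu_bicolor,Apis_niger)))).
From Abies_rubra up to that node: 5 branches. From Takifugu_bicolor up to the same node: 4 branches. Total: 5 + 4 = 9.

9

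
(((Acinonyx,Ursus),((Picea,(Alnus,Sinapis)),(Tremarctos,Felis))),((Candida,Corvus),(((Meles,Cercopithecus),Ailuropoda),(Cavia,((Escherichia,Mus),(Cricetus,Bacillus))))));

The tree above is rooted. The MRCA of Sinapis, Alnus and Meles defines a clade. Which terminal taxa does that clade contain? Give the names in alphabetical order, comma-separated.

Tracing Sinapis: it sits inside (Alnus,Sinapis).
Tracing Alnus: it sits inside (Alnus,Sinapis).
Tracing Meles: it sits inside (Meles,Cercopithecus).
The smallest clade enclosing all 3 is the whole tree (their MRCA is the root), so the answer is all 17 tips in alphabetical order.

Acinonyx, Ailuropoda, Alnus, Bacillus, Candida, Cavia, Cercopithecus, Corvus, Cricetus, Escherichia, Felis, Meles, Mus, Picea, Sinapis, Tremarctos, Ursus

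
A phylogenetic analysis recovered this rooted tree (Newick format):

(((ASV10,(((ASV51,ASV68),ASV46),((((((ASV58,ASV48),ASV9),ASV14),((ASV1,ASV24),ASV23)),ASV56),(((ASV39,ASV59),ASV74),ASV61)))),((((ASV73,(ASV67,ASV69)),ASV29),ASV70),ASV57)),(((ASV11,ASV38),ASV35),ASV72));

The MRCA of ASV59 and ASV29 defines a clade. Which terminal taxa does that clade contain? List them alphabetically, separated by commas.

Tracing ASV59: it sits inside (ASV39,ASV59).
Tracing ASV29: it sits inside ((ASV73,(ASV67,ASV69)),ASV29).
The smallest clade enclosing both is ((ASV10,(((ASV51,ASV68),ASV46),((((((ASV58,ASV48),ASV9),ASV14),((ASV1,ASV24),ASV23)),ASV56),(((ASV39,ASV59),ASV74),ASV61)))),((((ASV73,(ASV67,ASV69)),ASV29),ASV70),ASV57)); the answer is its 22 terminal taxa in alphabetical order.

ASV1, ASV10, ASV14, ASV23, ASV24, ASV29, ASV39, ASV46, ASV48, ASV51, ASV56, ASV57, ASV58, ASV59, ASV61, ASV67, ASV68, ASV69, ASV70, ASV73, ASV74, ASV9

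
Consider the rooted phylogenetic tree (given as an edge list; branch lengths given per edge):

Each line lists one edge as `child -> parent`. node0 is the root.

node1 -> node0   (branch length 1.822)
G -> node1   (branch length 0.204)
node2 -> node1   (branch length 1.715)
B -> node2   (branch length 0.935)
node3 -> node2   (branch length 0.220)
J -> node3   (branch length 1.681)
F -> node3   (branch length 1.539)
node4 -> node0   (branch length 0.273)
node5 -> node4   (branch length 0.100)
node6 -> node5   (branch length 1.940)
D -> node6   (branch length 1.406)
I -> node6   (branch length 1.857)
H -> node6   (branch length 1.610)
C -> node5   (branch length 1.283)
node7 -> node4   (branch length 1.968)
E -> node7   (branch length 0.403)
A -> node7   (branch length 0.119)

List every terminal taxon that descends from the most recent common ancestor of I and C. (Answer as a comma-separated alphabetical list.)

Tracing I: it sits inside (D,I,H).
Tracing C: it sits inside ((D,I,H),C).
The smallest clade enclosing both is ((D,I,H),C); the answer is its 4 terminal taxa in alphabetical order.

C, D, H, I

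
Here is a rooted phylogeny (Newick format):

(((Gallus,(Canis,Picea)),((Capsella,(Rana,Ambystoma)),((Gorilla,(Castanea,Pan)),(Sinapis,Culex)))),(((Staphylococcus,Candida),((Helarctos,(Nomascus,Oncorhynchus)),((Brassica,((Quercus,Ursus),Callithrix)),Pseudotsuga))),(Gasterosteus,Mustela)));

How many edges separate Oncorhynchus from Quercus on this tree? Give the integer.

8

The MRCA of Oncorhynchus and Quercus is the node subtending ((Helarctos,(Nomascus,Oncorhynchus)),((Brassica,((Quercus,Ursus),Callithrix)),Pseudotsuga)).
From Oncorhynchus up to that node: 3 branches. From Quercus up to the same node: 5 branches. Total: 3 + 5 = 8.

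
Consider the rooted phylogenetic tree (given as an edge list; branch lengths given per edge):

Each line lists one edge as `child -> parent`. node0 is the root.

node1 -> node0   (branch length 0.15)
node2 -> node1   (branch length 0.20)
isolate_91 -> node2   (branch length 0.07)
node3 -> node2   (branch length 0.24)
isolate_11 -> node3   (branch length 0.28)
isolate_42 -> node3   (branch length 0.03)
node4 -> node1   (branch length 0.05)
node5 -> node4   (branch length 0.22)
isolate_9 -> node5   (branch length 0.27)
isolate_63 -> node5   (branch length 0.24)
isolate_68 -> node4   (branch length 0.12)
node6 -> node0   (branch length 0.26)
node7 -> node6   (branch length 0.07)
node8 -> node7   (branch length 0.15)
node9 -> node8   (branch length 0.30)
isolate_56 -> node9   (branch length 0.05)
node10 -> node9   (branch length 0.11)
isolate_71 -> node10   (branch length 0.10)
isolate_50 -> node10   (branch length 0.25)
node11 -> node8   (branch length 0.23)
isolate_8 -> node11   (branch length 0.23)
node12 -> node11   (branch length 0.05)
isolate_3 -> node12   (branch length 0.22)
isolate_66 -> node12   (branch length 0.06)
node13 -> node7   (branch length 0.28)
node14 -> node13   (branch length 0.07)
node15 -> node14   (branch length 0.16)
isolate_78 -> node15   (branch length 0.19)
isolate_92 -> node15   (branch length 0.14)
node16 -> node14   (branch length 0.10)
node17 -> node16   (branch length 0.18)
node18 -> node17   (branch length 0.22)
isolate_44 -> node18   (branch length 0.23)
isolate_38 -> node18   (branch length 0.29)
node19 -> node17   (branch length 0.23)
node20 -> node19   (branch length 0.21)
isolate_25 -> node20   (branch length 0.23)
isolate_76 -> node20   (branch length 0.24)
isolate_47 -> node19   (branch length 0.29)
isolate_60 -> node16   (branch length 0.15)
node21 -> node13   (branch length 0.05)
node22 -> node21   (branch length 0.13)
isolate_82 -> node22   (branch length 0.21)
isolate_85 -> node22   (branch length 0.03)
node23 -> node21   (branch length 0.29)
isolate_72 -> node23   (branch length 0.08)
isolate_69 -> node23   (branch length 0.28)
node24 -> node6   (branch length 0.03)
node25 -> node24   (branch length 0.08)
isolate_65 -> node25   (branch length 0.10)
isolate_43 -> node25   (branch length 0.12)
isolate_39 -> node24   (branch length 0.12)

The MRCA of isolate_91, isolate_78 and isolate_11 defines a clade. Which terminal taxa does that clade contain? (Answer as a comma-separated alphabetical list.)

Tracing isolate_91: it sits inside (isolate_91,(isolate_11,isolate_42)).
Tracing isolate_78: it sits inside (isolate_78,isolate_92).
Tracing isolate_11: it sits inside (isolate_11,isolate_42).
The smallest clade enclosing all 3 is the whole tree (their MRCA is the root), so the answer is all 27 tips in alphabetical order.

isolate_11, isolate_25, isolate_3, isolate_38, isolate_39, isolate_42, isolate_43, isolate_44, isolate_47, isolate_50, isolate_56, isolate_60, isolate_63, isolate_65, isolate_66, isolate_68, isolate_69, isolate_71, isolate_72, isolate_76, isolate_78, isolate_8, isolate_82, isolate_85, isolate_9, isolate_91, isolate_92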